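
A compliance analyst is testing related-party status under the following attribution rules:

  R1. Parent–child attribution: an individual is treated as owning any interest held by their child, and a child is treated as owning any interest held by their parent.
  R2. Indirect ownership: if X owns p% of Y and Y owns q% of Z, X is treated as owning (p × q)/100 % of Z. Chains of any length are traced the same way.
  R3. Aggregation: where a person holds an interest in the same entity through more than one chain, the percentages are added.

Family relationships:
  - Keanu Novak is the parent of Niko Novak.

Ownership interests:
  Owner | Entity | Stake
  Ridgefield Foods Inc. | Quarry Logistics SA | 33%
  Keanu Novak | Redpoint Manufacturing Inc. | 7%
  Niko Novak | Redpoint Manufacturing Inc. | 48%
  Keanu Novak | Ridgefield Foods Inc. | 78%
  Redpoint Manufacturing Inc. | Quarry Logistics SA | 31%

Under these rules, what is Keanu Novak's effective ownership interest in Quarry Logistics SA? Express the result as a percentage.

By parent–child attribution (R1), Keanu Novak is treated as also owning Niko Novak's interest in Redpoint Manufacturing Inc, giving 7% + 48% = 55%.
Chain via Redpoint Manufacturing Inc. (R2): 55% × 31% = 17.05% of Quarry Logistics SA.
Chain via Ridgefield Foods Inc. (R2): 78% × 33% = 25.74% of Quarry Logistics SA.
Aggregating (R3): 17.05% + 25.74% = 42.79%.

42.79%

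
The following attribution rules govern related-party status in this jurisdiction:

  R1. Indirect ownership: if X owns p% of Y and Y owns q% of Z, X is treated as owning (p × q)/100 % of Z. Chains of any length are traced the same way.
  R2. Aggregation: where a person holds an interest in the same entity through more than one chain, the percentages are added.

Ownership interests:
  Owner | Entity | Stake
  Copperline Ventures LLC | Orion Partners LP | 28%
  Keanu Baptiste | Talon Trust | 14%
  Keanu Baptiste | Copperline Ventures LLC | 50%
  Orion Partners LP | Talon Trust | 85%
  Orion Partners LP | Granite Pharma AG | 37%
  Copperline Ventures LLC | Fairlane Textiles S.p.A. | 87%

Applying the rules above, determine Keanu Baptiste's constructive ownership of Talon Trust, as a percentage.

Chain via Copperline Ventures LLC → Orion Partners LP (R1): 50% × 28% × 85% = 11.9% of Talon Trust.
Direct interest in Talon Trust: 14%.
Aggregating (R2): 11.9% + 14% = 25.9%.

25.9%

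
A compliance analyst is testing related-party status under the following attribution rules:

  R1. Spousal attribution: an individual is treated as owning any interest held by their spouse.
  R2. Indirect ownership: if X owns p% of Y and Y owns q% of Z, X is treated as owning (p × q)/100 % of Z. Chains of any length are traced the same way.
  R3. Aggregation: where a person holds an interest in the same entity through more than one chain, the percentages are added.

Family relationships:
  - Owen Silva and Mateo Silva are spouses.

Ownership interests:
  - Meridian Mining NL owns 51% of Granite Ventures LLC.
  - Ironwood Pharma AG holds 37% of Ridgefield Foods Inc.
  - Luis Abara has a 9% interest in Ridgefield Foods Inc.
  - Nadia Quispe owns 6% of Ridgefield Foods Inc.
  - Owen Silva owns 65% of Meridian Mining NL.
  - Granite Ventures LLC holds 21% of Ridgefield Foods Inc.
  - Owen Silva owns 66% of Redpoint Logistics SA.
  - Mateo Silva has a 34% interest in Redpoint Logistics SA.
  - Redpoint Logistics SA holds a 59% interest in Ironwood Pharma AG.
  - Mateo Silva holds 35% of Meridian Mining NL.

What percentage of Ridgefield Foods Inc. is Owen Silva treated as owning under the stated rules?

By spousal attribution (R1), Owen Silva is treated as also owning Mateo Silva's interest in Meridian Mining NL, giving 65% + 35% = 100%.
By spousal attribution (R1), Owen Silva is treated as also owning Mateo Silva's interest in Redpoint Logistics SA, giving 66% + 34% = 100%.
Chain via Meridian Mining NL → Granite Ventures LLC (R2): 100% × 51% × 21% = 10.71% of Ridgefield Foods Inc.
Chain via Redpoint Logistics SA → Ironwood Pharma AG (R2): 100% × 59% × 37% = 21.83% of Ridgefield Foods Inc.
Aggregating (R3): 10.71% + 21.83% = 32.54%.

32.54%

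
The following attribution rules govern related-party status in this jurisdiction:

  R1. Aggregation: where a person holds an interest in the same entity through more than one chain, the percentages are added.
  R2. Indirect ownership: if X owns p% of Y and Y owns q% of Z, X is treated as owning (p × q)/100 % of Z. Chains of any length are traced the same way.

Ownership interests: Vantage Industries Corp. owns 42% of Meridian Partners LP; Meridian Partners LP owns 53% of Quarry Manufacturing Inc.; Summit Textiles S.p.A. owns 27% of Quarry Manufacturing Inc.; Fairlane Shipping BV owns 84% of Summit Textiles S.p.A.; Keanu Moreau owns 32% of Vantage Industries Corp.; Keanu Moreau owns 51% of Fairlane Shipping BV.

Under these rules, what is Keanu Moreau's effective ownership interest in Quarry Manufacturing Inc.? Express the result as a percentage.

Chain via Vantage Industries Corp. → Meridian Partners LP (R2): 32% × 42% × 53% = 7.1232% of Quarry Manufacturing Inc.
Chain via Fairlane Shipping BV → Summit Textiles S.p.A. (R2): 51% × 84% × 27% = 11.5668% of Quarry Manufacturing Inc.
Aggregating (R1): 7.1232% + 11.5668% = 18.69%.

18.69%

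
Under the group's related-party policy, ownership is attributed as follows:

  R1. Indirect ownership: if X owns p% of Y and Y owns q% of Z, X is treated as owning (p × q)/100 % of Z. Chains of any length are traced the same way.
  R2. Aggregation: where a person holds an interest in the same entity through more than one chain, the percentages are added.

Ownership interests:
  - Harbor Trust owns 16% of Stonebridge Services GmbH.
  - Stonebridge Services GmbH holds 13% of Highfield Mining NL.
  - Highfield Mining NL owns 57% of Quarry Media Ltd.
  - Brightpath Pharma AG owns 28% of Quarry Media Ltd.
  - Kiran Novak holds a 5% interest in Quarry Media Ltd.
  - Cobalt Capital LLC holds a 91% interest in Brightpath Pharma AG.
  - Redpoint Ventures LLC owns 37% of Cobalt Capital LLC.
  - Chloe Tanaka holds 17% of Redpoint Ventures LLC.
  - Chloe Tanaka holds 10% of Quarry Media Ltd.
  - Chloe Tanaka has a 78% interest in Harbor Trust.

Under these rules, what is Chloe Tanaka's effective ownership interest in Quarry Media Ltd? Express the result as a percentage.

Chain via Harbor Trust → Stonebridge Services GmbH → Highfield Mining NL (R1): 78% × 16% × 13% × 57% = 0.924768% of Quarry Media Ltd.
Chain via Redpoint Ventures LLC → Cobalt Capital LLC → Brightpath Pharma AG (R1): 17% × 37% × 91% × 28% = 1.602692% of Quarry Media Ltd.
Direct interest in Quarry Media Ltd: 10%.
Aggregating (R2): 0.924768% + 1.602692% + 10% = 12.52746%.

12.52746%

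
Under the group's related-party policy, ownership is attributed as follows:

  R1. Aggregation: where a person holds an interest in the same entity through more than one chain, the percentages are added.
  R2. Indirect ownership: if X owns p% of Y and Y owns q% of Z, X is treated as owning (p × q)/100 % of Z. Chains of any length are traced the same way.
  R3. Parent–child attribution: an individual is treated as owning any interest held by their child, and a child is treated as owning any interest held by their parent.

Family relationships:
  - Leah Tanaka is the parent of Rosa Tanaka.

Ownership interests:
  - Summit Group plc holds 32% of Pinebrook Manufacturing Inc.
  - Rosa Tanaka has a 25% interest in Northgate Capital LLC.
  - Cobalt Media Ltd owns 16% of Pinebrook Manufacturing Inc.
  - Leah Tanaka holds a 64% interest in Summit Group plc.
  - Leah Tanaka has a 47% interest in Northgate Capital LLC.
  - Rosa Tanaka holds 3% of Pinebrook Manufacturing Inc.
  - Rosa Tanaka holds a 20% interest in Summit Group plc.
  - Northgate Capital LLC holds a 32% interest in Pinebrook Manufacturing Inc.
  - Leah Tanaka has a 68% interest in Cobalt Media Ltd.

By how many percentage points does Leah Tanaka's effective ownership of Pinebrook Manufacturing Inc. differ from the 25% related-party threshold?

38.8

By parent–child attribution (R3), Leah Tanaka is treated as also owning Rosa Tanaka's interest in Summit Group plc, giving 64% + 20% = 84%.
By parent–child attribution (R3), Leah Tanaka is treated as also owning Rosa Tanaka's interest in Northgate Capital LLC, giving 47% + 25% = 72%.
By parent–child attribution (R3), Leah Tanaka is treated as owning Rosa Tanaka's 3% interest in Pinebrook Manufacturing Inc.
Chain via Summit Group plc (R2): 84% × 32% = 26.88% of Pinebrook Manufacturing Inc.
Chain via Cobalt Media Ltd (R2): 68% × 16% = 10.88% of Pinebrook Manufacturing Inc.
Chain via Northgate Capital LLC (R2): 72% × 32% = 23.04% of Pinebrook Manufacturing Inc.
Direct interest in Pinebrook Manufacturing Inc: 3%.
Aggregating (R1): 26.88% + 10.88% + 23.04% + 3% = 63.8%.
63.8% exceeds the 25% threshold by 38.8 percentage points.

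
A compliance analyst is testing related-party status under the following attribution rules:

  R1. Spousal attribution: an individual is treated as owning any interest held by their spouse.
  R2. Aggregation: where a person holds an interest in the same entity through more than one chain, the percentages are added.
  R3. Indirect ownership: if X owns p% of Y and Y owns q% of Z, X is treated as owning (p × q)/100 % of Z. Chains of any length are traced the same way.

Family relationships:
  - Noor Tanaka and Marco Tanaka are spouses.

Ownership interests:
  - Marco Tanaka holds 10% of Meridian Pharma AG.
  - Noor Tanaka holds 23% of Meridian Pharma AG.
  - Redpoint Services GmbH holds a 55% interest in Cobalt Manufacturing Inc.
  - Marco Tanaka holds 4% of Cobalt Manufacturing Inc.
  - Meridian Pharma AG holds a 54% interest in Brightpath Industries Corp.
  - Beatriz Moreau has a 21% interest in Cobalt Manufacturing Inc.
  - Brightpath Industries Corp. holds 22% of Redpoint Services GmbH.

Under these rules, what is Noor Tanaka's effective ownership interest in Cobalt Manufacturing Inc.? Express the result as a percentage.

By spousal attribution (R1), Noor Tanaka is treated as also owning Marco Tanaka's interest in Meridian Pharma AG, giving 23% + 10% = 33%.
By spousal attribution (R1), Noor Tanaka is treated as owning Marco Tanaka's 4% interest in Cobalt Manufacturing Inc.
Chain via Meridian Pharma AG → Brightpath Industries Corp. → Redpoint Services GmbH (R3): 33% × 54% × 22% × 55% = 2.15622% of Cobalt Manufacturing Inc.
Direct interest in Cobalt Manufacturing Inc: 4%.
Aggregating (R2): 2.15622% + 4% = 6.15622%.

6.15622%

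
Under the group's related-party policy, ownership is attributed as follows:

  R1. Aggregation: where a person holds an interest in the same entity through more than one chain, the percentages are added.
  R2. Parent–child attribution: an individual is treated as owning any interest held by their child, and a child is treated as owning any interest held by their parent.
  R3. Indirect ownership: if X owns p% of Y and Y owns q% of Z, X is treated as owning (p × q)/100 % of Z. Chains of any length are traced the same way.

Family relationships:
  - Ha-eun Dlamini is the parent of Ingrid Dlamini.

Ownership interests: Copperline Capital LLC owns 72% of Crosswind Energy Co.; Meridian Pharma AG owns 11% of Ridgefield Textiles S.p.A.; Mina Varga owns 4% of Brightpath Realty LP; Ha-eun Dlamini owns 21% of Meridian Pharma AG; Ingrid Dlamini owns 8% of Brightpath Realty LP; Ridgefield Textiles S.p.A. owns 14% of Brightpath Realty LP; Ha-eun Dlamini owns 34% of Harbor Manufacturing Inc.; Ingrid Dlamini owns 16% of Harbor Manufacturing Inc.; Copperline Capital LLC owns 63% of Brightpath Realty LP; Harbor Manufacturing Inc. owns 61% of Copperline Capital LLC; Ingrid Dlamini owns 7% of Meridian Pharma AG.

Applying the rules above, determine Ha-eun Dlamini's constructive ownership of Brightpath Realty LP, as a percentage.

27.6462%

By parent–child attribution (R2), Ha-eun Dlamini is treated as also owning Ingrid Dlamini's interest in Meridian Pharma AG, giving 21% + 7% = 28%.
By parent–child attribution (R2), Ha-eun Dlamini is treated as also owning Ingrid Dlamini's interest in Harbor Manufacturing Inc, giving 34% + 16% = 50%.
By parent–child attribution (R2), Ha-eun Dlamini is treated as owning Ingrid Dlamini's 8% interest in Brightpath Realty LP.
Chain via Meridian Pharma AG → Ridgefield Textiles S.p.A. (R3): 28% × 11% × 14% = 0.4312% of Brightpath Realty LP.
Chain via Harbor Manufacturing Inc. → Copperline Capital LLC (R3): 50% × 61% × 63% = 19.215% of Brightpath Realty LP.
Direct interest in Brightpath Realty LP: 8%.
Aggregating (R1): 0.4312% + 19.215% + 8% = 27.6462%.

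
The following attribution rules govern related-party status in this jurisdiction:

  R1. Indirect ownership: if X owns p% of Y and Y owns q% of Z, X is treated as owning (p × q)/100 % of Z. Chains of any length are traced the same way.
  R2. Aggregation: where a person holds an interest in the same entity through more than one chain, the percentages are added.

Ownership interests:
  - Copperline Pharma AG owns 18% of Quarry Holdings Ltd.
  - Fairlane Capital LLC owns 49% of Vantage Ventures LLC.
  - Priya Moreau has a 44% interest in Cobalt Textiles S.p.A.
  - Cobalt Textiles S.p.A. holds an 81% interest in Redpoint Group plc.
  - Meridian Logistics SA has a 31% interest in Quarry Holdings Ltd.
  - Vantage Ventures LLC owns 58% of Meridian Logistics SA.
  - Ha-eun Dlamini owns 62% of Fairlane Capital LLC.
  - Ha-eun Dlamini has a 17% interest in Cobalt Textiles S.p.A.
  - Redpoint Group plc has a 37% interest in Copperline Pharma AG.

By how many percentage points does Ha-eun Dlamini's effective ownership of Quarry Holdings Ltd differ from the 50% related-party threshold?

43.620594

Chain via Fairlane Capital LLC → Vantage Ventures LLC → Meridian Logistics SA (R1): 62% × 49% × 58% × 31% = 5.462324% of Quarry Holdings Ltd.
Chain via Cobalt Textiles S.p.A. → Redpoint Group plc → Copperline Pharma AG (R1): 17% × 81% × 37% × 18% = 0.917082% of Quarry Holdings Ltd.
Aggregating (R2): 5.462324% + 0.917082% = 6.379406%.
6.379406% falls short of the 50% threshold by 43.620594 percentage points.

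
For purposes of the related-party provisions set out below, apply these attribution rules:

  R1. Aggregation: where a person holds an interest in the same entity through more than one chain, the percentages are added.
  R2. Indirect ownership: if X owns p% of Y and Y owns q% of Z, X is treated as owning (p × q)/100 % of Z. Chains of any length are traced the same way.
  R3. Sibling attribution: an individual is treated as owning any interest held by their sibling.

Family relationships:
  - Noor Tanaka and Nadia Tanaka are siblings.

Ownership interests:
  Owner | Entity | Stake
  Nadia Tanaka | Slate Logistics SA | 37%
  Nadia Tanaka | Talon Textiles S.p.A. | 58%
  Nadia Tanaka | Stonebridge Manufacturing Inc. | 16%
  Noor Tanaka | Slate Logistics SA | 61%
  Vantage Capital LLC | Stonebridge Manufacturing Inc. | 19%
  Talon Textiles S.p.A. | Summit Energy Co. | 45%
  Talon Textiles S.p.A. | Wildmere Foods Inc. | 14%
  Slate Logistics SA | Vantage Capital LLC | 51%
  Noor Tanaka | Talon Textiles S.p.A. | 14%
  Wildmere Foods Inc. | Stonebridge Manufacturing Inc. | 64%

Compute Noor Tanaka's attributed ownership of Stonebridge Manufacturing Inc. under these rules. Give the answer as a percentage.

31.9474%

By sibling attribution (R3), Noor Tanaka is treated as also owning Nadia Tanaka's interest in Slate Logistics SA, giving 61% + 37% = 98%.
By sibling attribution (R3), Noor Tanaka is treated as also owning Nadia Tanaka's interest in Talon Textiles S.p.A, giving 14% + 58% = 72%.
By sibling attribution (R3), Noor Tanaka is treated as owning Nadia Tanaka's 16% interest in Stonebridge Manufacturing Inc.
Chain via Slate Logistics SA → Vantage Capital LLC (R2): 98% × 51% × 19% = 9.4962% of Stonebridge Manufacturing Inc.
Chain via Talon Textiles S.p.A. → Wildmere Foods Inc. (R2): 72% × 14% × 64% = 6.4512% of Stonebridge Manufacturing Inc.
Direct interest in Stonebridge Manufacturing Inc: 16%.
Aggregating (R1): 9.4962% + 6.4512% + 16% = 31.9474%.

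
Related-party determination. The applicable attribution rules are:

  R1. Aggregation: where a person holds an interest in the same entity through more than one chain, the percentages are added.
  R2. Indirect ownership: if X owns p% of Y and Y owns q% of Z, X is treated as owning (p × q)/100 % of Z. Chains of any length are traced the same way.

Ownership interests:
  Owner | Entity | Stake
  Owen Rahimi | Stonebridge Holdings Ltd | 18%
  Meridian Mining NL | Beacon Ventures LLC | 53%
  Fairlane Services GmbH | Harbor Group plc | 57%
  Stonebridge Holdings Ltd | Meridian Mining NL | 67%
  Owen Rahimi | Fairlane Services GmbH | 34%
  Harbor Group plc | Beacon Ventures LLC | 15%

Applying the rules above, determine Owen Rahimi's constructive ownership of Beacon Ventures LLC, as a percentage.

9.2988%

Chain via Stonebridge Holdings Ltd → Meridian Mining NL (R2): 18% × 67% × 53% = 6.3918% of Beacon Ventures LLC.
Chain via Fairlane Services GmbH → Harbor Group plc (R2): 34% × 57% × 15% = 2.907% of Beacon Ventures LLC.
Aggregating (R1): 6.3918% + 2.907% = 9.2988%.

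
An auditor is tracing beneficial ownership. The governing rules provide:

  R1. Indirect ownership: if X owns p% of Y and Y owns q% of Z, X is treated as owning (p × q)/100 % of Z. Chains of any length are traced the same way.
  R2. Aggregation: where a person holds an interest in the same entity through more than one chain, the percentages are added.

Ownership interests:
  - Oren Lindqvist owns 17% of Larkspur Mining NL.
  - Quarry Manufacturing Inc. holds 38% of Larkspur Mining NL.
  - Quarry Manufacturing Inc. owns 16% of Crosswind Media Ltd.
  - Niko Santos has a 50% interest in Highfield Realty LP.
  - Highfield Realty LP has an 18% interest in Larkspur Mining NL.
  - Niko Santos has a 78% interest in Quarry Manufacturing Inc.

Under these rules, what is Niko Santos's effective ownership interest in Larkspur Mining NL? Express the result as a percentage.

38.64%

Chain via Highfield Realty LP (R1): 50% × 18% = 9% of Larkspur Mining NL.
Chain via Quarry Manufacturing Inc. (R1): 78% × 38% = 29.64% of Larkspur Mining NL.
Aggregating (R2): 9% + 29.64% = 38.64%.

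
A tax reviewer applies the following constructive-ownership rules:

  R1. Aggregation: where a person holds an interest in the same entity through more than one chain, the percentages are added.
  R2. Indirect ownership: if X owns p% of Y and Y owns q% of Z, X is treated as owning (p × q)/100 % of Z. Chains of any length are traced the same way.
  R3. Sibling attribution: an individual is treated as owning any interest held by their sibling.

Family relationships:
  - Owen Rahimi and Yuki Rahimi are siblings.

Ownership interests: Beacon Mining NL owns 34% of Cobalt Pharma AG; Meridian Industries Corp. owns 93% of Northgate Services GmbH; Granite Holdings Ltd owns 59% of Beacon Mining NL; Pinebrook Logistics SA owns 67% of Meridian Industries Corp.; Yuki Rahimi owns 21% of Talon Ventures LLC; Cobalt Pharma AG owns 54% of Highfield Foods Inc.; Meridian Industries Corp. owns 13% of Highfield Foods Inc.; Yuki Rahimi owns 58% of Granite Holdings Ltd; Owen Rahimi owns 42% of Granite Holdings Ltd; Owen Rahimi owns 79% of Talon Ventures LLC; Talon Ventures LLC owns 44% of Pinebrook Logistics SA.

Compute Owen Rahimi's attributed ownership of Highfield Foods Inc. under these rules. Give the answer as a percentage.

14.6648%

By sibling attribution (R3), Owen Rahimi is treated as also owning Yuki Rahimi's interest in Talon Ventures LLC, giving 79% + 21% = 100%.
By sibling attribution (R3), Owen Rahimi is treated as also owning Yuki Rahimi's interest in Granite Holdings Ltd, giving 42% + 58% = 100%.
Chain via Talon Ventures LLC → Pinebrook Logistics SA → Meridian Industries Corp. (R2): 100% × 44% × 67% × 13% = 3.8324% of Highfield Foods Inc.
Chain via Granite Holdings Ltd → Beacon Mining NL → Cobalt Pharma AG (R2): 100% × 59% × 34% × 54% = 10.8324% of Highfield Foods Inc.
Aggregating (R1): 3.8324% + 10.8324% = 14.6648%.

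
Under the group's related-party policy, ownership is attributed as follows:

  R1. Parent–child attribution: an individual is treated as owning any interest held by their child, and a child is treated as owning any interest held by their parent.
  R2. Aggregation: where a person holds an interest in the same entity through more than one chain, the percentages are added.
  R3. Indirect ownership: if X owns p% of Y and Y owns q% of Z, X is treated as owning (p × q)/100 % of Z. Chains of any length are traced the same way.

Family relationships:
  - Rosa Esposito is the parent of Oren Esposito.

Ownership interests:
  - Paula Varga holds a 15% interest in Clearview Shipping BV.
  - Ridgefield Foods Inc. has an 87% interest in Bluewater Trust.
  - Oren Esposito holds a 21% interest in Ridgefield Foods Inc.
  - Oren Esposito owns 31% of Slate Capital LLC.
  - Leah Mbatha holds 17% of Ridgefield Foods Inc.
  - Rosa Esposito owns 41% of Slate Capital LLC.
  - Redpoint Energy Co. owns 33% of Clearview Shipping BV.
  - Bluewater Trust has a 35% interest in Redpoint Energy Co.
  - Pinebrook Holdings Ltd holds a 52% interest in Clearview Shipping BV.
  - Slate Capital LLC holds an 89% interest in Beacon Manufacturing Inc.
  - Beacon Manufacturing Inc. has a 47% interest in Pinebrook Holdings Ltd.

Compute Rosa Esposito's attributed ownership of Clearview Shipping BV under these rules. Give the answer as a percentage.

By parent–child attribution (R1), Rosa Esposito is treated as also owning Oren Esposito's interest in Slate Capital LLC, giving 41% + 31% = 72%.
By parent–child attribution (R1), Rosa Esposito is treated as owning Oren Esposito's 21% interest in Ridgefield Foods Inc.
Chain via Slate Capital LLC → Beacon Manufacturing Inc. → Pinebrook Holdings Ltd (R3): 72% × 89% × 47% × 52% = 15.661152% of Clearview Shipping BV.
Chain via Ridgefield Foods Inc. → Bluewater Trust → Redpoint Energy Co. (R3): 21% × 87% × 35% × 33% = 2.110185% of Clearview Shipping BV.
Aggregating (R2): 15.661152% + 2.110185% = 17.771337%.

17.771337%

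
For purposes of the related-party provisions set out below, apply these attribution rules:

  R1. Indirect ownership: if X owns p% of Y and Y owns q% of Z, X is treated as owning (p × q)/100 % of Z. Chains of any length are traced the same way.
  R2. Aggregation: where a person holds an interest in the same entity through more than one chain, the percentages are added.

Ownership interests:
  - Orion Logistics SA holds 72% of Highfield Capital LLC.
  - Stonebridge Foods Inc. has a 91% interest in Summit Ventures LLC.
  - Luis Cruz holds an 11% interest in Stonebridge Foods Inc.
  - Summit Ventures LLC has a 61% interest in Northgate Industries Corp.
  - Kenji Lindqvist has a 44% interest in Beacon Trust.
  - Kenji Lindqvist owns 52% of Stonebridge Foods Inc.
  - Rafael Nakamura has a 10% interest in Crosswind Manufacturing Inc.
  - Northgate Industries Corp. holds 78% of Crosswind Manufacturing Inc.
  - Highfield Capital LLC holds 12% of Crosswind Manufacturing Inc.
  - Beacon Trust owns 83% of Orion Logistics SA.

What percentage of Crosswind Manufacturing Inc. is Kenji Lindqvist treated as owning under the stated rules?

25.670184%

Chain via Beacon Trust → Orion Logistics SA → Highfield Capital LLC (R1): 44% × 83% × 72% × 12% = 3.155328% of Crosswind Manufacturing Inc.
Chain via Stonebridge Foods Inc. → Summit Ventures LLC → Northgate Industries Corp. (R1): 52% × 91% × 61% × 78% = 22.514856% of Crosswind Manufacturing Inc.
Aggregating (R2): 3.155328% + 22.514856% = 25.670184%.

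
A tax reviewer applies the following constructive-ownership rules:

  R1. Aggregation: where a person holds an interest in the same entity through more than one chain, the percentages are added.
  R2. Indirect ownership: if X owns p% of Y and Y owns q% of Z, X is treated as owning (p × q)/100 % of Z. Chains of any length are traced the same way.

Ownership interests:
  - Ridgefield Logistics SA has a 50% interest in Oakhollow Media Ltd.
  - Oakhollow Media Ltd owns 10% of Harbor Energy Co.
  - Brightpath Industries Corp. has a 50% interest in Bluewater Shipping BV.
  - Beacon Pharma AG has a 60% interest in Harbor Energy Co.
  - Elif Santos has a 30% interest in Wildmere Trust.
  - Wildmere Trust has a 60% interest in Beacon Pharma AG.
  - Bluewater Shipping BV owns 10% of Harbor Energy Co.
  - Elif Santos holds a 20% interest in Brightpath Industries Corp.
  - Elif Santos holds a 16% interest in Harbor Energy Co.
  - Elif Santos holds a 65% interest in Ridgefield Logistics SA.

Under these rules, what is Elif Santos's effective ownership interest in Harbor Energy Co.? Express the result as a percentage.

Chain via Wildmere Trust → Beacon Pharma AG (R2): 30% × 60% × 60% = 10.8% of Harbor Energy Co.
Chain via Brightpath Industries Corp. → Bluewater Shipping BV (R2): 20% × 50% × 10% = 1% of Harbor Energy Co.
Chain via Ridgefield Logistics SA → Oakhollow Media Ltd (R2): 65% × 50% × 10% = 3.25% of Harbor Energy Co.
Direct interest in Harbor Energy Co: 16%.
Aggregating (R1): 10.8% + 1% + 3.25% + 16% = 31.05%.

31.05%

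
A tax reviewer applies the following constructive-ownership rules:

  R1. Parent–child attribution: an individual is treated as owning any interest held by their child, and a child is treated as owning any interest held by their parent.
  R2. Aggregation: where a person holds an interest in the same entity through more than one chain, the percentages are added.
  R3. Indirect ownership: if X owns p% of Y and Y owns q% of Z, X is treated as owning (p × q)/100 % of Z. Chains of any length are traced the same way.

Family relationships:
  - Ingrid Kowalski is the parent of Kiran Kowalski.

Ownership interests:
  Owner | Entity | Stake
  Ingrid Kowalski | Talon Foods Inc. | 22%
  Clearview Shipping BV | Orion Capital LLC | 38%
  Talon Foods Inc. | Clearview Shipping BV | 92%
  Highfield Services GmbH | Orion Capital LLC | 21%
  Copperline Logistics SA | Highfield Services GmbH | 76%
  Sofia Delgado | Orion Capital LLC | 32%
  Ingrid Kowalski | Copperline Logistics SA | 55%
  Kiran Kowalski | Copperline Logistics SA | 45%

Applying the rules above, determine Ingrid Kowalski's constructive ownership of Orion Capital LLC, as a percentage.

By parent–child attribution (R1), Ingrid Kowalski is treated as also owning Kiran Kowalski's interest in Copperline Logistics SA, giving 55% + 45% = 100%.
Chain via Copperline Logistics SA → Highfield Services GmbH (R3): 100% × 76% × 21% = 15.96% of Orion Capital LLC.
Chain via Talon Foods Inc. → Clearview Shipping BV (R3): 22% × 92% × 38% = 7.6912% of Orion Capital LLC.
Aggregating (R2): 15.96% + 7.6912% = 23.6512%.

23.6512%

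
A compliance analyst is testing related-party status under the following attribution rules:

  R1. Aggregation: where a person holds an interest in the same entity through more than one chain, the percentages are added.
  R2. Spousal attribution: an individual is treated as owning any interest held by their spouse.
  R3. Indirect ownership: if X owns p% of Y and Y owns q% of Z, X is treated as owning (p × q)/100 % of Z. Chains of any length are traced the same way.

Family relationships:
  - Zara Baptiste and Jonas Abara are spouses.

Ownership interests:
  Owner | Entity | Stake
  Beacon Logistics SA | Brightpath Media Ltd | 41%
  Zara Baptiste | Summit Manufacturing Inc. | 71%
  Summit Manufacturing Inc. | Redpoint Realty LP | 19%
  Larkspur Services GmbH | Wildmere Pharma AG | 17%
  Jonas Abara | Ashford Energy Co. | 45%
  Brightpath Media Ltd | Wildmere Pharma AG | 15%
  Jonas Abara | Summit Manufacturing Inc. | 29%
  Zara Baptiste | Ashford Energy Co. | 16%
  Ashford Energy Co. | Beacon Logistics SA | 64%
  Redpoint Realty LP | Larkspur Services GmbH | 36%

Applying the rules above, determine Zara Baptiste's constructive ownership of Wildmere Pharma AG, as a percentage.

By spousal attribution (R2), Zara Baptiste is treated as also owning Jonas Abara's interest in Ashford Energy Co, giving 16% + 45% = 61%.
By spousal attribution (R2), Zara Baptiste is treated as also owning Jonas Abara's interest in Summit Manufacturing Inc, giving 71% + 29% = 100%.
Chain via Ashford Energy Co. → Beacon Logistics SA → Brightpath Media Ltd (R3): 61% × 64% × 41% × 15% = 2.40096% of Wildmere Pharma AG.
Chain via Summit Manufacturing Inc. → Redpoint Realty LP → Larkspur Services GmbH (R3): 100% × 19% × 36% × 17% = 1.1628% of Wildmere Pharma AG.
Aggregating (R1): 2.40096% + 1.1628% = 3.56376%.

3.56376%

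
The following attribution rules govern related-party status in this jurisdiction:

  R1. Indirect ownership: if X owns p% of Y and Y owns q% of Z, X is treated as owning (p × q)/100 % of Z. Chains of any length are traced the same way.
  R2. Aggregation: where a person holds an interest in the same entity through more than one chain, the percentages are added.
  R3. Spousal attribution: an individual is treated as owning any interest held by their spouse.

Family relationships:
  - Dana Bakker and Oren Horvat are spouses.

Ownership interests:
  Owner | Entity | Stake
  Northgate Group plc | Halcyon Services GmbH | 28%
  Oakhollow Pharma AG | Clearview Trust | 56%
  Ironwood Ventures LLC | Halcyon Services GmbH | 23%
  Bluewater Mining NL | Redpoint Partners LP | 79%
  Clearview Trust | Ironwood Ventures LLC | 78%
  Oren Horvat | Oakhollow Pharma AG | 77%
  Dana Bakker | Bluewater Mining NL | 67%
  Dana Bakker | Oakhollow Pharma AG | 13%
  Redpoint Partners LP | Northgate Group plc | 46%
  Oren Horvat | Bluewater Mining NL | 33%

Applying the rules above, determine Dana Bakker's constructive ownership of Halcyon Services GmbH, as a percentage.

By spousal attribution (R3), Dana Bakker is treated as also owning Oren Horvat's interest in Oakhollow Pharma AG, giving 13% + 77% = 90%.
By spousal attribution (R3), Dana Bakker is treated as also owning Oren Horvat's interest in Bluewater Mining NL, giving 67% + 33% = 100%.
Chain via Oakhollow Pharma AG → Clearview Trust → Ironwood Ventures LLC (R1): 90% × 56% × 78% × 23% = 9.04176% of Halcyon Services GmbH.
Chain via Bluewater Mining NL → Redpoint Partners LP → Northgate Group plc (R1): 100% × 79% × 46% × 28% = 10.1752% of Halcyon Services GmbH.
Aggregating (R2): 9.04176% + 10.1752% = 19.21696%.

19.21696%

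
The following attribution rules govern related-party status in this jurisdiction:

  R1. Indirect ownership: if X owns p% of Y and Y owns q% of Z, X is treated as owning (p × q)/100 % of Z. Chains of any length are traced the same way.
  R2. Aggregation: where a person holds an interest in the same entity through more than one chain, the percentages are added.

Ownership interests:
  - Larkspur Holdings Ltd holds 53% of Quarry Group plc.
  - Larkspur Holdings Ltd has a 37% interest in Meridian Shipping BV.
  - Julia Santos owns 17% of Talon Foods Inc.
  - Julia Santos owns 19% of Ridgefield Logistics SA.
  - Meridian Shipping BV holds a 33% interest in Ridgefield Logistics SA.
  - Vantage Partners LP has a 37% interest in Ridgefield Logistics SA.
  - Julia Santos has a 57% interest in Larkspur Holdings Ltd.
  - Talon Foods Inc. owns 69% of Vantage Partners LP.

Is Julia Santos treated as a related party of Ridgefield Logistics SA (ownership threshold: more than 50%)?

No

Chain via Larkspur Holdings Ltd → Meridian Shipping BV (R1): 57% × 37% × 33% = 6.9597% of Ridgefield Logistics SA.
Chain via Talon Foods Inc. → Vantage Partners LP (R1): 17% × 69% × 37% = 4.3401% of Ridgefield Logistics SA.
Direct interest in Ridgefield Logistics SA: 19%.
Aggregating (R2): 6.9597% + 4.3401% + 19% = 30.2998%.
30.2998% does not exceed the 50% threshold, so Julia is not a related party to Ridgefield Logistics SA.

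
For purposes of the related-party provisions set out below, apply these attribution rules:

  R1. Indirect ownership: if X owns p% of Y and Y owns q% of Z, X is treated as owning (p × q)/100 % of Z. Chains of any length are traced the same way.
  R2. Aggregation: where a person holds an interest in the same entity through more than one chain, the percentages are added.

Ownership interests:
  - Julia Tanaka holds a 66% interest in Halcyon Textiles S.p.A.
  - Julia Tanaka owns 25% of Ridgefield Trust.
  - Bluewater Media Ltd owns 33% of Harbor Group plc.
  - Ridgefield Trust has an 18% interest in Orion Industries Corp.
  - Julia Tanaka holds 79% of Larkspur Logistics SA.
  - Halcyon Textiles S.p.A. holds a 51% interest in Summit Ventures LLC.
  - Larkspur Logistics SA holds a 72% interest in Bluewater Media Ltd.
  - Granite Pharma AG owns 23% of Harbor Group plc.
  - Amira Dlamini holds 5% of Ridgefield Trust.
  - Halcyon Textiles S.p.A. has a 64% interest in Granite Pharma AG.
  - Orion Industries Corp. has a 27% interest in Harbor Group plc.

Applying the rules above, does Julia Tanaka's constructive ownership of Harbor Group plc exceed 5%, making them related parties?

Chain via Halcyon Textiles S.p.A. → Granite Pharma AG (R1): 66% × 64% × 23% = 9.7152% of Harbor Group plc.
Chain via Larkspur Logistics SA → Bluewater Media Ltd (R1): 79% × 72% × 33% = 18.7704% of Harbor Group plc.
Chain via Ridgefield Trust → Orion Industries Corp. (R1): 25% × 18% × 27% = 1.215% of Harbor Group plc.
Aggregating (R2): 9.7152% + 18.7704% + 1.215% = 29.7006%.
29.7006% exceeds the 5% threshold, so Julia is a related party to Harbor Group plc.

Yes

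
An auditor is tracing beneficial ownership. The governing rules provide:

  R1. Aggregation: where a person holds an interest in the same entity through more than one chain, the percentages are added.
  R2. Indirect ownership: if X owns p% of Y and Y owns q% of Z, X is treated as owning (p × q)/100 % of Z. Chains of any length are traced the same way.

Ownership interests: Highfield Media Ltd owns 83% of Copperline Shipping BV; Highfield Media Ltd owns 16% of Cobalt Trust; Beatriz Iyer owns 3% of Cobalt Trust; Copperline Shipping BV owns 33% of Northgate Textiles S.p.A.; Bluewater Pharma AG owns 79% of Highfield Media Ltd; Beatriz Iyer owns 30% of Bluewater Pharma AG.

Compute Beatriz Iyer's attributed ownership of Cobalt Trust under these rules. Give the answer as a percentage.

Chain via Bluewater Pharma AG → Highfield Media Ltd (R2): 30% × 79% × 16% = 3.792% of Cobalt Trust.
Direct interest in Cobalt Trust: 3%.
Aggregating (R1): 3.792% + 3% = 6.792%.

6.792%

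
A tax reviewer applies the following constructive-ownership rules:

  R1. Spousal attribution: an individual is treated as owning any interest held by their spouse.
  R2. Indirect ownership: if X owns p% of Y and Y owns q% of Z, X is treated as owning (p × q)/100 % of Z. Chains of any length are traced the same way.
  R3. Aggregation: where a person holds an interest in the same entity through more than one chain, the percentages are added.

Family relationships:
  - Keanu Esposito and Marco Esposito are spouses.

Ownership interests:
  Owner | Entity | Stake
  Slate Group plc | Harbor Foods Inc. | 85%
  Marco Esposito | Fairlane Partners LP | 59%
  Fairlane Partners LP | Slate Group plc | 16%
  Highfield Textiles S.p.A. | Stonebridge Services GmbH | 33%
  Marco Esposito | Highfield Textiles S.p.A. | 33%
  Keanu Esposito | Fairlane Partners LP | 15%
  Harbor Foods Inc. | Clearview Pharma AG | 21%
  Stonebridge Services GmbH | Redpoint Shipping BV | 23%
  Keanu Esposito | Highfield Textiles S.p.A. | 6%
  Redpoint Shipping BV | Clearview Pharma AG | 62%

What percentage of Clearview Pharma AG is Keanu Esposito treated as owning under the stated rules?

By spousal attribution (R1), Keanu Esposito is treated as also owning Marco Esposito's interest in Highfield Textiles S.p.A, giving 6% + 33% = 39%.
By spousal attribution (R1), Keanu Esposito is treated as also owning Marco Esposito's interest in Fairlane Partners LP, giving 15% + 59% = 74%.
Chain via Highfield Textiles S.p.A. → Stonebridge Services GmbH → Redpoint Shipping BV (R2): 39% × 33% × 23% × 62% = 1.835262% of Clearview Pharma AG.
Chain via Fairlane Partners LP → Slate Group plc → Harbor Foods Inc. (R2): 74% × 16% × 85% × 21% = 2.11344% of Clearview Pharma AG.
Aggregating (R3): 1.835262% + 2.11344% = 3.948702%.

3.948702%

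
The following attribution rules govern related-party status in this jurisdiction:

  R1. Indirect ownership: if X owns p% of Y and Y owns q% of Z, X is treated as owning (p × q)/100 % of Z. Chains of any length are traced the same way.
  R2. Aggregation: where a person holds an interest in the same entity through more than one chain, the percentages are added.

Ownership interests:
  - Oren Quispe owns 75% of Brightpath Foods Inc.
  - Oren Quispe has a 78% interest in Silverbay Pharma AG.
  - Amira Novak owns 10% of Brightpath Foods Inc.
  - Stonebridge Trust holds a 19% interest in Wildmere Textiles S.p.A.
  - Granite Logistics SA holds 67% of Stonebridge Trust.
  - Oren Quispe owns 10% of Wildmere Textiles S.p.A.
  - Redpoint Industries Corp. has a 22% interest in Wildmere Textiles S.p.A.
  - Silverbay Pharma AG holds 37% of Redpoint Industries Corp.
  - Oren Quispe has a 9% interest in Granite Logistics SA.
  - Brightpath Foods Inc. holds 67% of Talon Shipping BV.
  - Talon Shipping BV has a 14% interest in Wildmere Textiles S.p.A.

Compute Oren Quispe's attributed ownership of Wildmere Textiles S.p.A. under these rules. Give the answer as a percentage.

24.5299%

Chain via Granite Logistics SA → Stonebridge Trust (R1): 9% × 67% × 19% = 1.1457% of Wildmere Textiles S.p.A.
Chain via Brightpath Foods Inc. → Talon Shipping BV (R1): 75% × 67% × 14% = 7.035% of Wildmere Textiles S.p.A.
Chain via Silverbay Pharma AG → Redpoint Industries Corp. (R1): 78% × 37% × 22% = 6.3492% of Wildmere Textiles S.p.A.
Direct interest in Wildmere Textiles S.p.A: 10%.
Aggregating (R2): 1.1457% + 7.035% + 6.3492% + 10% = 24.5299%.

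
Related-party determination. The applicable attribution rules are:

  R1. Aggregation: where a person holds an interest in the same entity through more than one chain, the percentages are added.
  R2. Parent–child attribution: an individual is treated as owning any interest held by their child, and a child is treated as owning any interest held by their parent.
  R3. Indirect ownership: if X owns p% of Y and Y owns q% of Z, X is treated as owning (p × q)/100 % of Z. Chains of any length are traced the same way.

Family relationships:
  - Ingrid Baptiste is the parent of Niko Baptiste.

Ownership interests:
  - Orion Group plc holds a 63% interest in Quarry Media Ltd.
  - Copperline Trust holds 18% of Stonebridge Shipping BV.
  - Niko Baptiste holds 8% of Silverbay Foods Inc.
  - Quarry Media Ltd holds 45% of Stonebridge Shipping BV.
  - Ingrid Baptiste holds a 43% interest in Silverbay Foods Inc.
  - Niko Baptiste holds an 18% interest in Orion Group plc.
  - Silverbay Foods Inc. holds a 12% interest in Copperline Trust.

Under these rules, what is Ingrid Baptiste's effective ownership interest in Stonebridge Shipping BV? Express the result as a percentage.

6.2046%

By parent–child attribution (R2), Ingrid Baptiste is treated as also owning Niko Baptiste's interest in Silverbay Foods Inc, giving 43% + 8% = 51%.
By parent–child attribution (R2), Ingrid Baptiste is treated as owning Niko Baptiste's 18% interest in Orion Group plc.
Chain via Silverbay Foods Inc. → Copperline Trust (R3): 51% × 12% × 18% = 1.1016% of Stonebridge Shipping BV.
Chain via Orion Group plc → Quarry Media Ltd (R3): 18% × 63% × 45% = 5.103% of Stonebridge Shipping BV.
Aggregating (R1): 1.1016% + 5.103% = 6.2046%.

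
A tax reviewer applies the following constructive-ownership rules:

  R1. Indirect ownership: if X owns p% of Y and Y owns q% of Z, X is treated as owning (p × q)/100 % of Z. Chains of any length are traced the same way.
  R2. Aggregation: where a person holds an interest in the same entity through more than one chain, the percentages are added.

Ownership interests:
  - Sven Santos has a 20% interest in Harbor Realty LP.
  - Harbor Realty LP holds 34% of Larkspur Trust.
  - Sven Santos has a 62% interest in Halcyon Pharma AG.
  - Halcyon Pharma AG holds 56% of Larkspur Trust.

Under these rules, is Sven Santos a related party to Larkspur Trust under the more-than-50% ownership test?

Chain via Halcyon Pharma AG (R1): 62% × 56% = 34.72% of Larkspur Trust.
Chain via Harbor Realty LP (R1): 20% × 34% = 6.8% of Larkspur Trust.
Aggregating (R2): 34.72% + 6.8% = 41.52%.
41.52% does not exceed the 50% threshold, so Sven is not a related party to Larkspur Trust.

No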